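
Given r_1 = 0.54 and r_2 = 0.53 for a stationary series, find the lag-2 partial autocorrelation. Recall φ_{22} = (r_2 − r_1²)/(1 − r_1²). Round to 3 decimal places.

0.337

φ_{22} = (r_2 − r_1²) / (1 − r_1²)
r_1² = (0.54)² = 0.2916
Numerator = 0.53 − 0.2916 = 0.2384; denominator = 1 − 0.2916 = 0.7084
φ_{22} = 0.2384 / 0.7084 = 0.337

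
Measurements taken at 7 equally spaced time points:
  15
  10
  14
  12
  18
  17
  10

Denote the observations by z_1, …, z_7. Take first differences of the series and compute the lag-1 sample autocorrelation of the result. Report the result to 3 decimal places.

First differences Δz: -5, 4, -2, 6, -1, -7
Mean of differences = -0.8333
Numerator Σ(Δz_t−Δz̄)(Δz_{t+1}−Δz̄) = -33.8611
Denominator Σ(Δz_t−Δz̄)² = 126.8333
r_1(Δz) = -33.8611 / 126.8333 = -0.267

-0.267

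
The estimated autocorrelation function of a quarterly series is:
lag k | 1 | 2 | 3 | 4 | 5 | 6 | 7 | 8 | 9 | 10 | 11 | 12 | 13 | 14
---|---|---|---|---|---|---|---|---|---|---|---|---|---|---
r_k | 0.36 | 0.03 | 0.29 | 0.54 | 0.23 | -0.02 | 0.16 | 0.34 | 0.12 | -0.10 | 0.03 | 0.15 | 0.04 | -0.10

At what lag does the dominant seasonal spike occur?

4

The largest autocorrelation is r_4 = 0.54; the remaining lags stay at or below 0.36. The elevated value at lag 1 (0.36), dropping to 0.03 at lag 2, reflects decaying short-term dependence rather than seasonality.
The dominant spike at lag 4 indicates a seasonal period of 4.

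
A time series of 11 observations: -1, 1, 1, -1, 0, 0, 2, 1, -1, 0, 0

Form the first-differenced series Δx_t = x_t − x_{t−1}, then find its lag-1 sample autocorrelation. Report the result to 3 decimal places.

-0.207

First differences Δx: 2, 0, -2, 1, 0, 2, -1, -2, 1, 0
Mean of differences = 0.1000
Numerator Σ(Δx_t−Δx̄)(Δx_{t+1}−Δx̄) = -3.9100
Denominator Σ(Δx_t−Δx̄)² = 18.9000
r_1(Δx) = -3.9100 / 18.9000 = -0.207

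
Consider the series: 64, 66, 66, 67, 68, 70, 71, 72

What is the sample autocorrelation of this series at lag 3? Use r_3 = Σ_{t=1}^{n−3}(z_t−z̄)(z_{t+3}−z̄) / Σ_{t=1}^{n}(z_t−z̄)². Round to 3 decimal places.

Mean z̄ = (64 + 66 + 66 + 67 + 68 + 70 + 71 + 72)/8 = 68.0000
Deviations from mean: -4.0000, -2.0000, -2.0000, -1.0000, 0.0000, 2.0000, 3.0000, 4.0000
Numerator Σ_{t=1}^{5}(z_t−z̄)(z_{t+3}−z̄) = -3.0000
Denominator Σ(z_t−z̄)² = 54.0000
r_3 = -3.0000 / 54.0000 = -0.056

-0.056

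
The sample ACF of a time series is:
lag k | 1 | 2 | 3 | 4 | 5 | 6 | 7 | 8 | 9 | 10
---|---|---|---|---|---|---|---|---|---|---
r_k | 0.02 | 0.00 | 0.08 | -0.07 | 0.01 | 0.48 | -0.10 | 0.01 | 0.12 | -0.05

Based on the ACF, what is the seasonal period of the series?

The largest autocorrelation is r_6 = 0.48; the remaining lags stay at or below 0.12.
The dominant spike at lag 6 indicates a seasonal period of 6.

6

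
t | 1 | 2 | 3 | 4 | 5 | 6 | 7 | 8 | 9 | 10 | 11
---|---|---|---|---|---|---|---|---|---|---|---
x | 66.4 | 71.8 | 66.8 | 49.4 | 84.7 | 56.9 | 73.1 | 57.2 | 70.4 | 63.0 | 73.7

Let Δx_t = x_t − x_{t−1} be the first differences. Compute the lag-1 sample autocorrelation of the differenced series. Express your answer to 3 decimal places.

First differences Δx: 5.4, -5.0, -17.4, 35.3, -27.8, 16.2, -15.9, 13.2, -7.4, 10.7
Mean of differences = 0.7300
Numerator Σ(Δx_t−Δx̄)(Δx_{t+1}−Δx̄) = -2624.3489
Denominator Σ(Δx_t−Δx̄)² = 3229.2610
r_1(Δx) = -2624.3489 / 3229.2610 = -0.813

-0.813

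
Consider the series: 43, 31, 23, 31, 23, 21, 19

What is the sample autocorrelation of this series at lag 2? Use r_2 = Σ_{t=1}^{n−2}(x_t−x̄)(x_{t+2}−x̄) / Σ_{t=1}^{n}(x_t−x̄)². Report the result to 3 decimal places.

-0.055

Mean x̄ = (43 + 31 + 23 + 31 + 23 + 21 + 19)/7 = 27.2857
Deviations from mean: 15.7143, 3.7143, -4.2857, 3.7143, -4.2857, -6.2857, -8.2857
Σ(x_t−x̄)(x_{t+2}−x̄) = (-67.3469) + (13.7959) + (18.3673) + (-23.3469) + (35.5102) = -23.0204
Denominator Σ(x_t−x̄)² = 419.4286
r_2 = -23.0204 / 419.4286 = -0.055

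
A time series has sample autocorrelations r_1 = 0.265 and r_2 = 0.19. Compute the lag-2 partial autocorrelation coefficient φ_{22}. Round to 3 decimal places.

0.129

φ_{22} = (r_2 − r_1²) / (1 − r_1²)
r_1² = (0.265)² = 0.070225
Numerator = 0.19 − 0.0702 = 0.1198; denominator = 1 − 0.0702 = 0.9298
φ_{22} = 0.1198 / 0.9298 = 0.129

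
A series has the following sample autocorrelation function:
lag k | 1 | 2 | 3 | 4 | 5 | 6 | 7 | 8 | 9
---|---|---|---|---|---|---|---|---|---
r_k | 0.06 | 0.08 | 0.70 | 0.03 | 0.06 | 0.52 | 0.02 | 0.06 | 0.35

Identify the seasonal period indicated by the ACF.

The largest autocorrelation is r_3 = 0.70, with weaker echoes at lags 6 (0.52) and 9 (0.35); the remaining lags stay at or below 0.08.
The dominant spike at lag 3 indicates a seasonal period of 3.

3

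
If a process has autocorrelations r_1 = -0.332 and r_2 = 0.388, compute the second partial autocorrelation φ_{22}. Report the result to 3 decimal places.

0.312

φ_{22} = (r_2 − r_1²) / (1 − r_1²)
r_1² = (-0.332)² = 0.110224
Numerator = 0.388 − 0.1102 = 0.2778; denominator = 1 − 0.1102 = 0.8898
φ_{22} = 0.2778 / 0.8898 = 0.312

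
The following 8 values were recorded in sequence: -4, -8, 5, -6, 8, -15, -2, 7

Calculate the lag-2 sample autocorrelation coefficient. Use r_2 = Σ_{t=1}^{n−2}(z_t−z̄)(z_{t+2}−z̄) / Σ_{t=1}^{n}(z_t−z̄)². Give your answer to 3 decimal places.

0.033

Mean z̄ = (-4 − 8 + 5 − 6 + 8 − 15 − 2 + 7)/8 = -1.8750
Deviations from mean: -2.1250, -6.1250, 6.8750, -4.1250, 9.8750, -13.1250, -0.1250, 8.8750
Σ(z_t−z̄)(z_{t+2}−z̄) = (-14.6094) + (25.2656) + (67.8906) + (54.1406) + (-1.2344) + (-116.4844) = 14.9688
Denominator Σ(z_t−z̄)² = 454.8750
r_2 = 14.9688 / 454.8750 = 0.033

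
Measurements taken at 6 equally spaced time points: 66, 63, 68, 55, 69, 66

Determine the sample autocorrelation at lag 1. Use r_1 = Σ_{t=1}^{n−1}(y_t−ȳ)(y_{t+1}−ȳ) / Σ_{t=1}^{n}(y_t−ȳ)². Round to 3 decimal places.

Mean ȳ = (66 + 63 + 68 + 55 + 69 + 66)/6 = 64.5000
Deviations from mean: 1.5000, -1.5000, 3.5000, -9.5000, 4.5000, 1.5000
Numerator Σ_{t=1}^{5}(y_t−ȳ)(y_{t+1}−ȳ) = -76.7500
Denominator Σ(y_t−ȳ)² = 129.5000
r_1 = -76.7500 / 129.5000 = -0.593

-0.593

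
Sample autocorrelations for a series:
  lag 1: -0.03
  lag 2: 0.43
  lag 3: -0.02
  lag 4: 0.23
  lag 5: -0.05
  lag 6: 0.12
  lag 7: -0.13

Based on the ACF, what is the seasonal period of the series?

The largest autocorrelation is r_2 = 0.43, with a weaker echo at lag 4 (0.23); the remaining lags stay at or below 0.12.
The dominant spike at lag 2 indicates a seasonal period of 2.

2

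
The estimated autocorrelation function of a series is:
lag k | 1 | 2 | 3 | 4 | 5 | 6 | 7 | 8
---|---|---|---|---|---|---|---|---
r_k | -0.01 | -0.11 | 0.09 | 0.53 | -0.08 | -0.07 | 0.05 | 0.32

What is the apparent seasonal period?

The largest autocorrelation is r_4 = 0.53, with a weaker echo at lag 8 (0.32); the remaining lags stay at or below 0.09.
The dominant spike at lag 4 indicates a seasonal period of 4.

4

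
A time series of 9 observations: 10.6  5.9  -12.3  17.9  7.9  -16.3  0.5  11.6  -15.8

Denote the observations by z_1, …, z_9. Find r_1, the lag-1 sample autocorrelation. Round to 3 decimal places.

Mean z̄ = (10.6 + 5.9 − 12.3 + 17.9 + 7.9 − 16.3 + 0.5 + 11.6 − 15.8)/9 = 1.1111
Numerator Σ_{t=1}^{8}(z_t−z̄)(z_{t+1}−z̄) = -421.3135
Denominator Σ(z_t−z̄)² = 1320.3089
r_1 = -421.3135 / 1320.3089 = -0.319

-0.319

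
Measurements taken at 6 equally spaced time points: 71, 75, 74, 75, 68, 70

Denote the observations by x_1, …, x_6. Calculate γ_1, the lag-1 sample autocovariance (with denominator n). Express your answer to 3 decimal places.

0.718

Mean x̄ = (71 + 75 + 74 + 75 + 68 + 70)/6 = 72.1667
Deviations: -1.1667, 2.8333, 1.8333, 2.8333, -4.1667, -2.1667
Σ_{t=1}^{5}(x_t−x̄)(x_{t+1}−x̄) = 4.3056
γ_1 = 4.3056 / 6 = 0.718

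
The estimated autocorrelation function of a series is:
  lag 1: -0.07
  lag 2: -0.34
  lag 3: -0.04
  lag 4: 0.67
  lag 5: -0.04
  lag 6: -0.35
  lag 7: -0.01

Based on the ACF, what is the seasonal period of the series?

4

The largest autocorrelation is r_4 = 0.67; the remaining lags stay at or below -0.01.
The dominant spike at lag 4 indicates a seasonal period of 4.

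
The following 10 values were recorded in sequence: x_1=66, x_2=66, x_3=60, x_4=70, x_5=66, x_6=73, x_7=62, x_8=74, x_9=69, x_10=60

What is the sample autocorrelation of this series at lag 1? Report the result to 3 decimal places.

Mean x̄ = (66 + 66 + 60 + 70 + 66 + 73 + 62 + 74 + 69 + 60)/10 = 66.6000
Numerator Σ_{t=1}^{9}(x_t−x̄)(x_{t+1}−x̄) = -85.5600
Denominator Σ(x_t−x̄)² = 222.4000
r_1 = -85.5600 / 222.4000 = -0.385

-0.385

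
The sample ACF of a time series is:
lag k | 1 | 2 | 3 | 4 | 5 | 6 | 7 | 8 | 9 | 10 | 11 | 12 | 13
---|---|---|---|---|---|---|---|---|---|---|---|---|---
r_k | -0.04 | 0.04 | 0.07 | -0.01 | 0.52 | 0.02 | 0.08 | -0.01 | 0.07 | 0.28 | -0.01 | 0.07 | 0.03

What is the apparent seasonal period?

5

The largest autocorrelation is r_5 = 0.52, with a weaker echo at lag 10 (0.28); the remaining lags stay at or below 0.08.
The dominant spike at lag 5 indicates a seasonal period of 5.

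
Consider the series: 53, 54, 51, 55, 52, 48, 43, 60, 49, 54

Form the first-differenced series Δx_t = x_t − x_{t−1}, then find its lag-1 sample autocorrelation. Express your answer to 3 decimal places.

-0.629

First differences Δx: 1, -3, 4, -3, -4, -5, 17, -11, 5
Mean of differences = 0.1111
Numerator Σ(Δx_t−Δx̄)(Δx_{t+1}−Δx̄) = -321.4568
Denominator Σ(Δx_t−Δx̄)² = 510.8889
r_1(Δx) = -321.4568 / 510.8889 = -0.629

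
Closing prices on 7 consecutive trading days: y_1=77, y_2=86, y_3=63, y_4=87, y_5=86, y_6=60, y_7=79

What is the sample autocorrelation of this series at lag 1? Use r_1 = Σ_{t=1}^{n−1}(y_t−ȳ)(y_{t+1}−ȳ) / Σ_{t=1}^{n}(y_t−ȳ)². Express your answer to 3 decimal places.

-0.484

Mean ȳ = (77 + 86 + 63 + 87 + 86 + 60 + 79)/7 = 76.8571
Deviations from mean: 0.1429, 9.1429, -13.8571, 10.1429, 9.1429, -16.8571, 2.1429
Numerator Σ_{t=1}^{6}(y_t−ȳ)(y_{t+1}−ȳ) = -363.4490
Denominator Σ(y_t−ȳ)² = 750.8571
r_1 = -363.4490 / 750.8571 = -0.484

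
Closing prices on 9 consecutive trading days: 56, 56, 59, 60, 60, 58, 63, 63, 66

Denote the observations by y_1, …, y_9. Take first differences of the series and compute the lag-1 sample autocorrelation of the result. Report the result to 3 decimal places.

First differences Δy: 0, 3, 1, 0, -2, 5, 0, 3
Mean of differences = 1.2500
Numerator Σ(Δy_t−Δȳ)(Δy_{t+1}−Δȳ) = -17.3125
Denominator Σ(Δy_t−Δȳ)² = 35.5000
r_1(Δy) = -17.3125 / 35.5000 = -0.488

-0.488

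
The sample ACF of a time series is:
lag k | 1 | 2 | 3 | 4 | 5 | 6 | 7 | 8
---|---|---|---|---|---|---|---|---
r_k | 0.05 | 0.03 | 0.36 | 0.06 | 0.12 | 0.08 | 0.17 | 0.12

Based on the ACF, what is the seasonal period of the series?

3

The largest autocorrelation is r_3 = 0.36; the remaining lags stay at or below 0.17.
The dominant spike at lag 3 indicates a seasonal period of 3.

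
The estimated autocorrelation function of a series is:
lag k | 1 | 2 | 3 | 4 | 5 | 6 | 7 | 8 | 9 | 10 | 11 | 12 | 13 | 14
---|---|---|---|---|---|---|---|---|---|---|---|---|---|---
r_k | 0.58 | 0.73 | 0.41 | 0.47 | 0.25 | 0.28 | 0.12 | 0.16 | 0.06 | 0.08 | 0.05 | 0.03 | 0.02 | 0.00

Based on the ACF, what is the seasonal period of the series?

2

The largest autocorrelation is r_2 = 0.73; the remaining lags stay at or below 0.58.
The dominant spike at lag 2 indicates a seasonal period of 2.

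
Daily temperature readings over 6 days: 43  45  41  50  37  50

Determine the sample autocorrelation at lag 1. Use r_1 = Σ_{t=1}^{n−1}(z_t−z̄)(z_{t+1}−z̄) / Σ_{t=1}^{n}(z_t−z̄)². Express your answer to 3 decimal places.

Mean z̄ = (43 + 45 + 41 + 50 + 37 + 50)/6 = 44.3333
Deviations from mean: -1.3333, 0.6667, -3.3333, 5.6667, -7.3333, 5.6667
Numerator Σ_{t=1}^{5}(z_t−z̄)(z_{t+1}−z̄) = -105.1111
Denominator Σ(z_t−z̄)² = 131.3333
r_1 = -105.1111 / 131.3333 = -0.800

-0.800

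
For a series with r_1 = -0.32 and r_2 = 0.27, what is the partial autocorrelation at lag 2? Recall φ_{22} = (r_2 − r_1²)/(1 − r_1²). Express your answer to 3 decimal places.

φ_{22} = (r_2 − r_1²) / (1 − r_1²)
r_1² = (-0.32)² = 0.1024
Numerator = 0.27 − 0.1024 = 0.1676; denominator = 1 − 0.1024 = 0.8976
φ_{22} = 0.1676 / 0.8976 = 0.187

0.187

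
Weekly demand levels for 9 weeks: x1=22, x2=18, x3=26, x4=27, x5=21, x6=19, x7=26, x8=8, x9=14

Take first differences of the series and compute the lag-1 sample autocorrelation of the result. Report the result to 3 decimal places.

First differences Δx: -4, 8, 1, -6, -2, 7, -18, 6
Mean of differences = -1.0000
Numerator Σ(Δx_t−Δx̄)(Δx_{t+1}−Δx̄) = -277.0000
Denominator Σ(Δx_t−Δx̄)² = 522.0000
r_1(Δx) = -277.0000 / 522.0000 = -0.531

-0.531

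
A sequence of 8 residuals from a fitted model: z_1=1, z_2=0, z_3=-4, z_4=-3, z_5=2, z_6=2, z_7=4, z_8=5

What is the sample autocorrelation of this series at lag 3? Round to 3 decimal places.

Mean z̄ = (1 + 0 − 4 − 3 + 2 + 2 + 4 + 5)/8 = 0.8750
Deviations from mean: 0.1250, -0.8750, -4.8750, -3.8750, 1.1250, 1.1250, 3.1250, 4.1250
Σ(z_t−z̄)(z_{t+3}−z̄) = (-0.4844) + (-0.9844) + (-5.4844) + (-12.1094) + (4.6406) = -14.4219
Denominator Σ(z_t−z̄)² = 68.8750
r_3 = -14.4219 / 68.8750 = -0.209

-0.209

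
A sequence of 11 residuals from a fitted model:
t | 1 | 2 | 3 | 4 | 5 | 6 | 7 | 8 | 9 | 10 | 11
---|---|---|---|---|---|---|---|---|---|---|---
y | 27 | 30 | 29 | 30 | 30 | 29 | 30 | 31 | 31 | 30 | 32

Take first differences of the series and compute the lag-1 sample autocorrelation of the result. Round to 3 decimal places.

First differences Δy: 3, -1, 1, 0, -1, 1, 1, 0, -1, 2
Mean of differences = 0.5000
Numerator Σ(Δy_t−Δȳ)(Δy_{t+1}−Δȳ) = -6.2500
Denominator Σ(Δy_t−Δȳ)² = 16.5000
r_1(Δy) = -6.2500 / 16.5000 = -0.379

-0.379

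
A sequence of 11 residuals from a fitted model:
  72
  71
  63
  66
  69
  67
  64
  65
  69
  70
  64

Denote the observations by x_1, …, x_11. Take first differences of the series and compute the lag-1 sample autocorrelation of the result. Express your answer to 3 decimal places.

First differences Δx: -1, -8, 3, 3, -2, -3, 1, 4, 1, -6
Mean of differences = -0.8000
Numerator Σ(Δx_t−Δx̄)(Δx_{t+1}−Δx̄) = -9.4400
Denominator Σ(Δx_t−Δx̄)² = 143.6000
r_1(Δx) = -9.4400 / 143.6000 = -0.066

-0.066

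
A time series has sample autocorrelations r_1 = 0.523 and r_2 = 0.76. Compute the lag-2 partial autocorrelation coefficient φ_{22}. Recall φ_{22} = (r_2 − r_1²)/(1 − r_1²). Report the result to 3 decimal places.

φ_{22} = (r_2 − r_1²) / (1 − r_1²)
r_1² = (0.523)² = 0.273529
Numerator = 0.76 − 0.2735 = 0.4865; denominator = 1 − 0.2735 = 0.7265
φ_{22} = 0.4865 / 0.7265 = 0.670

0.670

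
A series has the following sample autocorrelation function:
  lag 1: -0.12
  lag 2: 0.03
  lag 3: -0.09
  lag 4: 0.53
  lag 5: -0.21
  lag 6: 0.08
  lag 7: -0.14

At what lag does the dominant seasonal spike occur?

4

The largest autocorrelation is r_4 = 0.53; the remaining lags stay at or below 0.08.
The dominant spike at lag 4 indicates a seasonal period of 4.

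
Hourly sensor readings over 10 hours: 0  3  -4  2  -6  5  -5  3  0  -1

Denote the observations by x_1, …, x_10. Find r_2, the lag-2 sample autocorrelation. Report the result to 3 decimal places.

Mean x̄ = (0 + 3 − 4 + 2 − 6 + 5 − 5 + 3 + 0 − 1)/10 = -0.3000
Numerator Σ_{t=1}^{8}(x_t−x̄)(x_{t+2}−x̄) = 80.3200
Denominator Σ(x_t−x̄)² = 124.1000
r_2 = 80.3200 / 124.1000 = 0.647

0.647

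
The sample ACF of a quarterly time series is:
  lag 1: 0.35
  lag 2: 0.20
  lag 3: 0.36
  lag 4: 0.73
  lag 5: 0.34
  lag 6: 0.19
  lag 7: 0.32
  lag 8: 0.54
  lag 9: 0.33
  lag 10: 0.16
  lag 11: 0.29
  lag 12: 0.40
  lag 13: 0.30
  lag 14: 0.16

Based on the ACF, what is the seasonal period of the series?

4

The largest autocorrelation is r_4 = 0.73, with weaker echoes at lags 8 (0.54) and 12 (0.40); the remaining lags stay at or below 0.36.
The dominant spike at lag 4 indicates a seasonal period of 4.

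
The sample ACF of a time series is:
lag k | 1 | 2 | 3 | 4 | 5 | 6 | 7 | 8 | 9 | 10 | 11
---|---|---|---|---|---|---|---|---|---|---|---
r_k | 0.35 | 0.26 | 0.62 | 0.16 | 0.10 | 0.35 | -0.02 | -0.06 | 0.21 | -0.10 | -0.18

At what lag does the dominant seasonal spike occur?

The largest autocorrelation is r_3 = 0.62; the remaining lags stay at or below 0.35. The elevated value at lag 1 (0.35), dropping to 0.26 at lag 2, reflects decaying short-term dependence rather than seasonality.
The dominant spike at lag 3 indicates a seasonal period of 3.

3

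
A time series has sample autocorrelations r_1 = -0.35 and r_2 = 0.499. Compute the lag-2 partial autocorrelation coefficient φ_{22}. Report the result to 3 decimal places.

0.429

φ_{22} = (r_2 − r_1²) / (1 − r_1²)
r_1² = (-0.35)² = 0.1225
Numerator = 0.499 − 0.1225 = 0.3765; denominator = 1 − 0.1225 = 0.8775
φ_{22} = 0.3765 / 0.8775 = 0.429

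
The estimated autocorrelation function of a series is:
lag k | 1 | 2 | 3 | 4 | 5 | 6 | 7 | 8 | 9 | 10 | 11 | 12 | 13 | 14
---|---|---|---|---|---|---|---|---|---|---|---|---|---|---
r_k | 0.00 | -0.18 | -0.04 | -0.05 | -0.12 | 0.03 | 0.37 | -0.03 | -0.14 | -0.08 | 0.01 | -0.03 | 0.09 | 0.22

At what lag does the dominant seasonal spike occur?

7

The largest autocorrelation is r_7 = 0.37, with a weaker echo at lag 14 (0.22); the remaining lags stay at or below 0.09.
The dominant spike at lag 7 indicates a seasonal period of 7.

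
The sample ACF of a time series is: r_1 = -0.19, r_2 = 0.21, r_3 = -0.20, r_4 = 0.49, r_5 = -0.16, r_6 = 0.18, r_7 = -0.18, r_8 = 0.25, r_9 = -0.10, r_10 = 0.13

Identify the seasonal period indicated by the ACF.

The largest autocorrelation is r_4 = 0.49, with a weaker echo at lag 8 (0.25); the remaining lags stay at or below 0.21.
The dominant spike at lag 4 indicates a seasonal period of 4.

4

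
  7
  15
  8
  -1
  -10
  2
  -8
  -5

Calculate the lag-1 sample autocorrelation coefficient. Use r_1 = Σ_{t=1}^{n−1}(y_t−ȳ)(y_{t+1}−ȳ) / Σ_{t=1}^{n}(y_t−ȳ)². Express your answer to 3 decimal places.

0.427

Mean ȳ = (7 + 15 + 8 − 1 − 10 + 2 − 8 − 5)/8 = 1.0000
Deviations from mean: 6.0000, 14.0000, 7.0000, -2.0000, -11.0000, 1.0000, -9.0000, -6.0000
Σ(y_t−ȳ)(y_{t+1}−ȳ) = (84.0000) + (98.0000) + (-14.0000) + (22.0000) + (-11.0000) + (-9.0000) + (54.0000) = 224.0000
Denominator Σ(y_t−ȳ)² = 524.0000
r_1 = 224.0000 / 524.0000 = 0.427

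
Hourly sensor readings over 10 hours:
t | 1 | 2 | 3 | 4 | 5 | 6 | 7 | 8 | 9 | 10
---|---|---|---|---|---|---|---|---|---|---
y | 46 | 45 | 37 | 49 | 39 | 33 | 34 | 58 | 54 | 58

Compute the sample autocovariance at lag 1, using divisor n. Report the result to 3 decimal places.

Mean ȳ = (46 + 45 + 37 + 49 + 39 + 33 + 34 + 58 + 54 + 58)/10 = 45.3000
Σ_{t=1}^{9}(y_t−ȳ)(y_{t+1}−ȳ) = 242.2100
γ_1 = 242.2100 / 10 = 24.221

24.221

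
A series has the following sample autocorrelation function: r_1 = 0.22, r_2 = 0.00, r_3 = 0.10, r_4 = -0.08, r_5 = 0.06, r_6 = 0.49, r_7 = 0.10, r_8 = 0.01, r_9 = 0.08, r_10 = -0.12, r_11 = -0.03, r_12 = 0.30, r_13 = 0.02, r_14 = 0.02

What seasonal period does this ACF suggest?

6

The largest autocorrelation is r_6 = 0.49, with a weaker echo at lag 12 (0.30); the remaining lags stay at or below 0.22. The elevated value at lag 1 (0.22), dropping to 0.00 at lag 2, reflects decaying short-term dependence rather than seasonality.
The dominant spike at lag 6 indicates a seasonal period of 6.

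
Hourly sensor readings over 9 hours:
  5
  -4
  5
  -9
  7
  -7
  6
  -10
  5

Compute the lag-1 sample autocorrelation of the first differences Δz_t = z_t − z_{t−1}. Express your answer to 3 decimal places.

-0.880

First differences Δz: -9, 9, -14, 16, -14, 13, -16, 15
Mean of differences = 0.0000
Numerator Σ(Δz_t−Δz̄)(Δz_{t+1}−Δz̄) = -1285.0000
Denominator Σ(Δz_t−Δz̄)² = 1460.0000
r_1(Δz) = -1285.0000 / 1460.0000 = -0.880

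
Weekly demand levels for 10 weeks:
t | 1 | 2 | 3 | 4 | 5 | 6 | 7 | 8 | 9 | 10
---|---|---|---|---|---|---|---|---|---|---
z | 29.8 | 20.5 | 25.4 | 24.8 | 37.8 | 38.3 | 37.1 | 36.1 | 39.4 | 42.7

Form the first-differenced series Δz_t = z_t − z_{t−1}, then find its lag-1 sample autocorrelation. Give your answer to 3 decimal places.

-0.248

First differences Δz: -9.3, 4.9, -0.6, 13.0, 0.5, -1.2, -1.0, 3.3, 3.3
Mean of differences = 1.4333
Numerator Σ(Δz_t−Δz̄)(Δz_{t+1}−Δz̄) = -70.7644
Denominator Σ(Δz_t−Δz̄)² = 285.8400
r_1(Δz) = -70.7644 / 285.8400 = -0.248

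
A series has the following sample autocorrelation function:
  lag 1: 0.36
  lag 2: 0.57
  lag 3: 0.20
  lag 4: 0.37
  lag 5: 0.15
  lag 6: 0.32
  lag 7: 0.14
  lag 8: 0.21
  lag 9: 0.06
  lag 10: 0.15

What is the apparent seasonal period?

2

The largest autocorrelation is r_2 = 0.57, with a weaker echo at lag 4 (0.37); the remaining lags stay at or below 0.36.
The dominant spike at lag 2 indicates a seasonal period of 2.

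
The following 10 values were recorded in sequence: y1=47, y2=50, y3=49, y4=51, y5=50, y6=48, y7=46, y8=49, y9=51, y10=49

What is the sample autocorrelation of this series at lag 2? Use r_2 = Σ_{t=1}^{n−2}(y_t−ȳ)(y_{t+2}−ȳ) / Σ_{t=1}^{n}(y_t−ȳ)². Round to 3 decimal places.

-0.375

Mean ȳ = (47 + 50 + 49 + 51 + 50 + 48 + 46 + 49 + 51 + 49)/10 = 49.0000
Numerator Σ_{t=1}^{8}(y_t−ȳ)(y_{t+2}−ȳ) = -9.0000
Denominator Σ(y_t−ȳ)² = 24.0000
r_2 = -9.0000 / 24.0000 = -0.375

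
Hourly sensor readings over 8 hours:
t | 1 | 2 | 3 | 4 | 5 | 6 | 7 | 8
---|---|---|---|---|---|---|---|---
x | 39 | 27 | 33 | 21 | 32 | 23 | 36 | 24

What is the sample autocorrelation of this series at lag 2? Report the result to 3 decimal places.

0.561

Mean x̄ = (39 + 27 + 33 + 21 + 32 + 23 + 36 + 24)/8 = 29.3750
Deviations from mean: 9.6250, -2.3750, 3.6250, -8.3750, 2.6250, -6.3750, 6.6250, -5.3750
Σ(x_t−x̄)(x_{t+2}−x̄) = (34.8906) + (19.8906) + (9.5156) + (53.3906) + (17.3906) + (34.2656) = 169.3438
Denominator Σ(x_t−x̄)² = 301.8750
r_2 = 169.3438 / 301.8750 = 0.561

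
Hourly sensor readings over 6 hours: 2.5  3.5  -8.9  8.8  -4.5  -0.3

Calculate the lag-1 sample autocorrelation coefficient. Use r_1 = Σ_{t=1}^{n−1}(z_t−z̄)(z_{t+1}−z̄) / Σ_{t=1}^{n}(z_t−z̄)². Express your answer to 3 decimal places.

Mean z̄ = (2.5 + 3.5 − 8.9 + 8.8 − 4.5 − 0.3)/6 = 0.1833
Deviations from mean: 2.3167, 3.3167, -9.0833, 8.6167, -4.6833, -0.4833
Numerator Σ_{t=1}^{5}(z_t−z̄)(z_{t+1}−z̄) = -138.8019
Denominator Σ(z_t−z̄)² = 195.2883
r_1 = -138.8019 / 195.2883 = -0.711

-0.711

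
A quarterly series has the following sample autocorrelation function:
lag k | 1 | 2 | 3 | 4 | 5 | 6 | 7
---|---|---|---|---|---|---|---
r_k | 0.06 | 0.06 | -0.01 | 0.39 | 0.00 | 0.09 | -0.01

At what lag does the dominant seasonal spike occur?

The largest autocorrelation is r_4 = 0.39; the remaining lags stay at or below 0.09.
The dominant spike at lag 4 indicates a seasonal period of 4.

4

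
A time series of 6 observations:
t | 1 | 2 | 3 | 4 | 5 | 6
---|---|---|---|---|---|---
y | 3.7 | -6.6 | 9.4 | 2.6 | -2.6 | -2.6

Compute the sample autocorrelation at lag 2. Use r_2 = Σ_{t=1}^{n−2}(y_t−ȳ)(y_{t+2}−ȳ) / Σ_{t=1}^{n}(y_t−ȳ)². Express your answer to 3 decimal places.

-0.136

Mean ȳ = (3.7 − 6.6 + 9.4 + 2.6 − 2.6 − 2.6)/6 = 0.6500
Deviations from mean: 3.0500, -7.2500, 8.7500, 1.9500, -3.2500, -3.2500
Numerator Σ_{t=1}^{4}(y_t−ȳ)(y_{t+2}−ȳ) = -22.2250
Denominator Σ(y_t−ȳ)² = 163.3550
r_2 = -22.2250 / 163.3550 = -0.136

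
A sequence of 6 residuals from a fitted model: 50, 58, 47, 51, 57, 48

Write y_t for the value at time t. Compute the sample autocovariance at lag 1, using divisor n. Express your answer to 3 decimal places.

-10.199

Mean ȳ = (50 + 58 + 47 + 51 + 57 + 48)/6 = 51.8333
Σ_{t=1}^{5}(y_t−ȳ)(y_{t+1}−ȳ) = -61.1944
γ_1 = -61.1944 / 6 = -10.199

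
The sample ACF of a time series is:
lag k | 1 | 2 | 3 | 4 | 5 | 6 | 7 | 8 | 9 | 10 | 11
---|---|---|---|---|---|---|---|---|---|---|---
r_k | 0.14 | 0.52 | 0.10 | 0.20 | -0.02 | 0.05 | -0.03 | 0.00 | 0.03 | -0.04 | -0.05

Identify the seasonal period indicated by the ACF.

2

The largest autocorrelation is r_2 = 0.52, with a weaker echo at lag 4 (0.20); the remaining lags stay at or below 0.14.
The dominant spike at lag 2 indicates a seasonal period of 2.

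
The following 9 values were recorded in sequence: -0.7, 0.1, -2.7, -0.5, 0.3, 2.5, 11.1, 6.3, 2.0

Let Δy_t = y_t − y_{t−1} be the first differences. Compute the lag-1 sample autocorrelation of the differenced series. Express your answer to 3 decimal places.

-0.066

First differences Δy: 0.8, -2.8, 2.2, 0.8, 2.2, 8.6, -4.8, -4.3
Mean of differences = 0.3375
Numerator Σ(Δy_t−Δȳ)(Δy_{t+1}−Δȳ) = -8.8064
Denominator Σ(Δy_t−Δȳ)² = 133.3788
r_1(Δy) = -8.8064 / 133.3788 = -0.066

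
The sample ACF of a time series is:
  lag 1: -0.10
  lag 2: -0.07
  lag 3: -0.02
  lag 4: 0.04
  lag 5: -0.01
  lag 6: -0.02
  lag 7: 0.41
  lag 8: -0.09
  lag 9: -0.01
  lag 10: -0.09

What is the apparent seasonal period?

The largest autocorrelation is r_7 = 0.41; the remaining lags stay at or below 0.04.
The dominant spike at lag 7 indicates a seasonal period of 7.

7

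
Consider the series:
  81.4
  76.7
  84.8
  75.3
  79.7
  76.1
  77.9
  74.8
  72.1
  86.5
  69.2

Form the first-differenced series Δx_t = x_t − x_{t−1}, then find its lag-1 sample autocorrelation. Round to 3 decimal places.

-0.628

First differences Δx: -4.7, 8.1, -9.5, 4.4, -3.6, 1.8, -3.1, -2.7, 14.4, -17.3
Mean of differences = -1.2200
Numerator Σ(Δx_t−Δx̄)(Δx_{t+1}−Δx̄) = -453.8824
Denominator Σ(Δx_t−Δx̄)² = 722.1760
r_1(Δx) = -453.8824 / 722.1760 = -0.628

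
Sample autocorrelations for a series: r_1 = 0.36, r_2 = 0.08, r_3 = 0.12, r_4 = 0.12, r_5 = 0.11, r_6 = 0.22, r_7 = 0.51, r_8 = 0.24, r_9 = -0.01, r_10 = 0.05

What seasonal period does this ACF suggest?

7

The largest autocorrelation is r_7 = 0.51; the remaining lags stay at or below 0.36. The elevated value at lag 1 (0.36), dropping to 0.08 at lag 2, reflects decaying short-term dependence rather than seasonality.
The dominant spike at lag 7 indicates a seasonal period of 7.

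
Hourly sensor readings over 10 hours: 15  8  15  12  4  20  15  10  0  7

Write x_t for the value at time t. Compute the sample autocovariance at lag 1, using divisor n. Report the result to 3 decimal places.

-0.476

Mean x̄ = (15 + 8 + 15 + 12 + 4 + 20 + 15 + 10 + 0 + 7)/10 = 10.6000
Σ_{t=1}^{9}(x_t−x̄)(x_{t+1}−x̄) = -4.7600
γ_1 = -4.7600 / 10 = -0.476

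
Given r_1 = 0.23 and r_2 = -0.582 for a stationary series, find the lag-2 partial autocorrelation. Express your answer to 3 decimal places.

φ_{22} = (r_2 − r_1²) / (1 − r_1²)
r_1² = (0.23)² = 0.0529
Numerator = -0.582 − 0.0529 = -0.6349; denominator = 1 − 0.0529 = 0.9471
φ_{22} = -0.6349 / 0.9471 = -0.670

-0.670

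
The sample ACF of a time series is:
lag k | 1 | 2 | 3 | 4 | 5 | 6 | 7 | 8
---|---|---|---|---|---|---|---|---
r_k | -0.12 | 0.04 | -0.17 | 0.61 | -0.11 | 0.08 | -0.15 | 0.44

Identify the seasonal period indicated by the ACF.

The largest autocorrelation is r_4 = 0.61, with a weaker echo at lag 8 (0.44); the remaining lags stay at or below 0.08.
The dominant spike at lag 4 indicates a seasonal period of 4.

4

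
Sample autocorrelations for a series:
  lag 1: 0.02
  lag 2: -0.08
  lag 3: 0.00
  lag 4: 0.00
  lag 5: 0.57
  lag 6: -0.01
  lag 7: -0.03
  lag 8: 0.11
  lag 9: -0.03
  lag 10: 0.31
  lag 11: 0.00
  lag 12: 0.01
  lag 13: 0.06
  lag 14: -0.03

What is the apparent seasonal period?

5

The largest autocorrelation is r_5 = 0.57, with a weaker echo at lag 10 (0.31); the remaining lags stay at or below 0.11.
The dominant spike at lag 5 indicates a seasonal period of 5.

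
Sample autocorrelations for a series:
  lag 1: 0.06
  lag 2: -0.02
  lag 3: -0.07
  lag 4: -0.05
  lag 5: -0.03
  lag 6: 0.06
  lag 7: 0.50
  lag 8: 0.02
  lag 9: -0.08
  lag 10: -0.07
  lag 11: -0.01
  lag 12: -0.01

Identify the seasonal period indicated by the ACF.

The largest autocorrelation is r_7 = 0.50; the remaining lags stay at or below 0.06.
The dominant spike at lag 7 indicates a seasonal period of 7.

7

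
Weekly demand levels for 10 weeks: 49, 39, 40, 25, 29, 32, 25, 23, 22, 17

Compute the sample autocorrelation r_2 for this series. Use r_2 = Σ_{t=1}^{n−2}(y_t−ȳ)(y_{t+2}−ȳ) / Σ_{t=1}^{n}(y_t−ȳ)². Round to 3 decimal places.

Mean ȳ = (49 + 39 + 40 + 25 + 29 + 32 + 25 + 23 + 22 + 17)/10 = 30.1000
Numerator Σ_{t=1}^{8}(y_t−ȳ)(y_{t+2}−ȳ) = 247.5800
Denominator Σ(y_t−ȳ)² = 878.9000
r_2 = 247.5800 / 878.9000 = 0.282

0.282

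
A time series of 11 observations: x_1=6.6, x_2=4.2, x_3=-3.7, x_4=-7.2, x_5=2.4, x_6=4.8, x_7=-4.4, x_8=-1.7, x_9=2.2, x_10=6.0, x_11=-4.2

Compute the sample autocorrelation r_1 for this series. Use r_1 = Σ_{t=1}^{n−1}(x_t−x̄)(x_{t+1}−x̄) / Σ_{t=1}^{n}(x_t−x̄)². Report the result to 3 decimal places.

0.010

Mean x̄ = (6.6 + 4.2 − 3.7 − 7.2 + 2.4 + 4.8 − 4.4 − 1.7 + 2.2 + 6.0 − 4.2)/11 = 0.4545
Numerator Σ_{t=1}^{10}(x_t−x̄)(x_{t+1}−x̄) = 2.2916
Denominator Σ(x_t−x̄)² = 233.9873
r_1 = 2.2916 / 233.9873 = 0.010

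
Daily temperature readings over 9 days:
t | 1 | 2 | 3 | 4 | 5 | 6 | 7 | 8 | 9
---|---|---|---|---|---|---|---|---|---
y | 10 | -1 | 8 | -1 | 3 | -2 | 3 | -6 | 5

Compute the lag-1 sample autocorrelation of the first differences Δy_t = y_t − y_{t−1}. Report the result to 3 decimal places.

First differences Δy: -11, 9, -9, 4, -5, 5, -9, 11
Mean of differences = -0.6250
Numerator Σ(Δy_t−Δȳ)(Δy_{t+1}−Δȳ) = -408.5156
Denominator Σ(Δy_t−Δȳ)² = 547.8750
r_1(Δy) = -408.5156 / 547.8750 = -0.746

-0.746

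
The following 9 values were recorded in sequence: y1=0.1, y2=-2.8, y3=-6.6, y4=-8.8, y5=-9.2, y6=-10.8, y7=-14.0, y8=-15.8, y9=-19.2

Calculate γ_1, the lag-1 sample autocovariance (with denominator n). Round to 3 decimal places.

20.068

Mean ȳ = (0.1 − 2.8 − 6.6 − 8.8 − 9.2 − 10.8 − 14.0 − 15.8 − 19.2)/9 = -9.6778
Σ_{t=1}^{8}(y_t−ȳ)(y_{t+1}−ȳ) = 180.6117
γ_1 = 180.6117 / 9 = 20.068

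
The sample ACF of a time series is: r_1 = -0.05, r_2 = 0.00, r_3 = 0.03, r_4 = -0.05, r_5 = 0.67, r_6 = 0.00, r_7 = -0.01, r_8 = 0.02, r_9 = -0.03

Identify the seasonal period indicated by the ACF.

5

The largest autocorrelation is r_5 = 0.67; the remaining lags stay at or below 0.03.
The dominant spike at lag 5 indicates a seasonal period of 5.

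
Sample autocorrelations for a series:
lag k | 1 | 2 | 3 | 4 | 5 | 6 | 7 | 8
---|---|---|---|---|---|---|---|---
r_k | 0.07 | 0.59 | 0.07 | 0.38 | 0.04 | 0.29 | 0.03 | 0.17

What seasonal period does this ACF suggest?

2

The largest autocorrelation is r_2 = 0.59, with weaker echoes at lags 4 (0.38), 6 (0.29) and 8 (0.17); the remaining lags stay at or below 0.07.
The dominant spike at lag 2 indicates a seasonal period of 2.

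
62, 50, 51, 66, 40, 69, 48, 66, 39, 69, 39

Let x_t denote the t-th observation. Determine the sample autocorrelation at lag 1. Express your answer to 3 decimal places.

Mean x̄ = (62 + 50 + 51 + 66 + 40 + 69 + 48 + 66 + 39 + 69 + 39)/11 = 54.4545
Numerator Σ_{t=1}^{10}(x_t−x̄)(x_{t+1}−x̄) = -1231.6612
Denominator Σ(x_t−x̄)² = 1506.7273
r_1 = -1231.6612 / 1506.7273 = -0.817

-0.817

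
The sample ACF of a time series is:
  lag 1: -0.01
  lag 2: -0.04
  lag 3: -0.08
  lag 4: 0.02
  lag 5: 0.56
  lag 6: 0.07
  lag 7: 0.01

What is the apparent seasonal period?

The largest autocorrelation is r_5 = 0.56; the remaining lags stay at or below 0.07.
The dominant spike at lag 5 indicates a seasonal period of 5.

5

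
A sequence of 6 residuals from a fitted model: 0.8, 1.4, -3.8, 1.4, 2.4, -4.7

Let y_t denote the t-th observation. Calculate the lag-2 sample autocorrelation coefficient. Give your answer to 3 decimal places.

Mean ȳ = (0.8 + 1.4 − 3.8 + 1.4 + 2.4 − 4.7)/6 = -0.4167
Deviations from mean: 1.2167, 1.8167, -3.3833, 1.8167, 2.8167, -4.2833
Numerator Σ_{t=1}^{4}(y_t−ȳ)(y_{t+2}−ȳ) = -18.1272
Denominator Σ(y_t−ȳ)² = 45.8083
r_2 = -18.1272 / 45.8083 = -0.396

-0.396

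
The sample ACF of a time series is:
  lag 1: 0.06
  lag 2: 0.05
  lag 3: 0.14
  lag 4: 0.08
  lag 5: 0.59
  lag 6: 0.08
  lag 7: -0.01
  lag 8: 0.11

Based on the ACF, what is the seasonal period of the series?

5

The largest autocorrelation is r_5 = 0.59; the remaining lags stay at or below 0.14.
The dominant spike at lag 5 indicates a seasonal period of 5.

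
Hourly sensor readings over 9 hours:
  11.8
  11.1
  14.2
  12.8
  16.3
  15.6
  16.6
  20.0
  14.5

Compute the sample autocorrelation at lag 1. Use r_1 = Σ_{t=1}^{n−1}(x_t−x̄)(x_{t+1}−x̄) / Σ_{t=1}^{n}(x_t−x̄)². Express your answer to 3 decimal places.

0.366

Mean x̄ = (11.8 + 11.1 + 14.2 + 12.8 + 16.3 + 15.6 + 16.6 + 20.0 + 14.5)/9 = 14.7667
Numerator Σ_{t=1}^{8}(x_t−x̄)(x_{t+1}−x̄) = 22.0589
Denominator Σ(x_t−x̄)² = 60.3000
r_1 = 22.0589 / 60.3000 = 0.366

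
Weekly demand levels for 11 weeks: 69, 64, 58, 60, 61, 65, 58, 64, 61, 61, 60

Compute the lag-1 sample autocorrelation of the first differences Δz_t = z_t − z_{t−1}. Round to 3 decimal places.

First differences Δz: -5, -6, 2, 1, 4, -7, 6, -3, 0, -1
Mean of differences = -0.9000
Numerator Σ(Δz_t−Δz̄)(Δz_{t+1}−Δz̄) = -67.5100
Denominator Σ(Δz_t−Δz̄)² = 168.9000
r_1(Δz) = -67.5100 / 168.9000 = -0.400

-0.400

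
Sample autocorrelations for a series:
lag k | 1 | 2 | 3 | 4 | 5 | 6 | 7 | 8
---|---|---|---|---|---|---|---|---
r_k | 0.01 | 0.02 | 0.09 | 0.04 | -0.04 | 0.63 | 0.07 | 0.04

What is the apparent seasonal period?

The largest autocorrelation is r_6 = 0.63; the remaining lags stay at or below 0.09.
The dominant spike at lag 6 indicates a seasonal period of 6.

6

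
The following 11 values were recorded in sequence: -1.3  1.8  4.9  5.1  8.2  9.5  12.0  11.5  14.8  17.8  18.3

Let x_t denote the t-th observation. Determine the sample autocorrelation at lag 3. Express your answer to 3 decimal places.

0.204

Mean x̄ = (-1.3 + 1.8 + 4.9 + 5.1 + 8.2 + 9.5 + 12.0 + 11.5 + 14.8 + 17.8 + 18.3)/11 = 9.3273
Numerator Σ_{t=1}^{8}(x_t−x̄)(x_{t+3}−x̄) = 81.9832
Denominator Σ(x_t−x̄)² = 402.4818
r_3 = 81.9832 / 402.4818 = 0.204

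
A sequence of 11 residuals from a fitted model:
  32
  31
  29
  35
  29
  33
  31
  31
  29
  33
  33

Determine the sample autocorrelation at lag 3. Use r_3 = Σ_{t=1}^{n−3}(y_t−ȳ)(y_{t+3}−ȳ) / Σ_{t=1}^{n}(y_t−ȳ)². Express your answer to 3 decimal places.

-0.166

Mean ȳ = (32 + 31 + 29 + 35 + 29 + 33 + 31 + 31 + 29 + 33 + 33)/11 = 31.4545
Numerator Σ_{t=1}^{8}(y_t−ȳ)(y_{t+3}−ȳ) = -6.4380
Denominator Σ(y_t−ȳ)² = 38.7273
r_3 = -6.4380 / 38.7273 = -0.166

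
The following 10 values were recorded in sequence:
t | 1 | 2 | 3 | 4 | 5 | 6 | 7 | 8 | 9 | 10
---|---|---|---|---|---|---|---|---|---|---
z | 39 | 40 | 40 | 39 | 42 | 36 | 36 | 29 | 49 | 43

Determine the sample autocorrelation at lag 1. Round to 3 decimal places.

Mean z̄ = (39 + 40 + 40 + 39 + 42 + 36 + 36 + 29 + 49 + 43)/10 = 39.3000
Numerator Σ_{t=1}^{9}(z_t−z̄)(z_{t+1}−z̄) = -28.7900
Denominator Σ(z_t−z̄)² = 244.1000
r_1 = -28.7900 / 244.1000 = -0.118

-0.118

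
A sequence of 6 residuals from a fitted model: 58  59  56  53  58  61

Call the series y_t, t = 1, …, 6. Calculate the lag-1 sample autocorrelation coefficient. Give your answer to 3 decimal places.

0.127

Mean ȳ = (58 + 59 + 56 + 53 + 58 + 61)/6 = 57.5000
Numerator Σ_{t=1}^{5}(y_t−ȳ)(y_{t+1}−ȳ) = 4.7500
Denominator Σ(y_t−ȳ)² = 37.5000
r_1 = 4.7500 / 37.5000 = 0.127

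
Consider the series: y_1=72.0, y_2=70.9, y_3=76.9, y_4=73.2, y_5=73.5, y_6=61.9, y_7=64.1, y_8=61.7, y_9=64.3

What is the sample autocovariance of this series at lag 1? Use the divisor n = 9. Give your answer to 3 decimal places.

Mean ȳ = (72.0 + 70.9 + 76.9 + 73.2 + 73.5 + 61.9 + 64.1 + 61.7 + 64.3)/9 = 68.7222
Σ_{t=1}^{8}(y_t−ȳ)(y_{t+1}−ȳ) = 145.4106
γ_1 = 145.4106 / 9 = 16.157

16.157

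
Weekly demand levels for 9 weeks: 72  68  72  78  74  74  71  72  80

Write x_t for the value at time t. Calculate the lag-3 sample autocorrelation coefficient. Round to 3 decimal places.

Mean x̄ = (72 + 68 + 72 + 78 + 74 + 74 + 71 + 72 + 80)/9 = 73.4444
Σ(x_t−x̄)(x_{t+3}−x̄) = (-6.5802) + (-3.0247) + (-0.8025) + (-11.1358) + (-0.8025) + (3.6420) = -18.7037
Denominator Σ(x_t−x̄)² = 106.2222
r_3 = -18.7037 / 106.2222 = -0.176

-0.176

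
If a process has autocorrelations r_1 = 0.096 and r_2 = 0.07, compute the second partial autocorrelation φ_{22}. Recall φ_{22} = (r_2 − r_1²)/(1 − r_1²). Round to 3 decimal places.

φ_{22} = (r_2 − r_1²) / (1 − r_1²)
r_1² = (0.096)² = 0.009216
Numerator = 0.07 − 0.0092 = 0.0608; denominator = 1 − 0.0092 = 0.9908
φ_{22} = 0.0608 / 0.9908 = 0.061

0.061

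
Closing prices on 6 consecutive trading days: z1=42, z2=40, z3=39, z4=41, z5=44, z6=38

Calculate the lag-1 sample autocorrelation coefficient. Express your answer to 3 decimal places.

Mean z̄ = (42 + 40 + 39 + 41 + 44 + 38)/6 = 40.6667
Σ(z_t−z̄)(z_{t+1}−z̄) = (-0.8889) + (1.1111) + (-0.5556) + (1.1111) + (-8.8889) = -8.1111
Denominator Σ(z_t−z̄)² = 23.3333
r_1 = -8.1111 / 23.3333 = -0.348

-0.348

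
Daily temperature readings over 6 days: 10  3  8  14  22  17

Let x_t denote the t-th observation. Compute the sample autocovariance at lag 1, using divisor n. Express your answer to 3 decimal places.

19.370

Mean x̄ = (10 + 3 + 8 + 14 + 22 + 17)/6 = 12.3333
Deviations: -2.3333, -9.3333, -4.3333, 1.6667, 9.6667, 4.6667
Σ_{t=1}^{5}(x_t−x̄)(x_{t+1}−x̄) = 116.2222
γ_1 = 116.2222 / 6 = 19.370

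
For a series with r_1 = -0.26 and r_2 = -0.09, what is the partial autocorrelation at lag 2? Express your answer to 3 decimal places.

φ_{22} = (r_2 − r_1²) / (1 − r_1²)
r_1² = (-0.26)² = 0.0676
Numerator = -0.09 − 0.0676 = -0.1576; denominator = 1 − 0.0676 = 0.9324
φ_{22} = -0.1576 / 0.9324 = -0.169

-0.169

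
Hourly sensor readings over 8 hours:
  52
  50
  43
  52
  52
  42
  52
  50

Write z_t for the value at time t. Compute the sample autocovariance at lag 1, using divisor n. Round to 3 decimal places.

Mean z̄ = (52 + 50 + 43 + 52 + 52 + 42 + 52 + 50)/8 = 49.1250
Σ_{t=1}^{7}(z_t−z̄)(z_{t+1}−z̄) = -50.6406
γ_1 = -50.6406 / 8 = -6.330

-6.330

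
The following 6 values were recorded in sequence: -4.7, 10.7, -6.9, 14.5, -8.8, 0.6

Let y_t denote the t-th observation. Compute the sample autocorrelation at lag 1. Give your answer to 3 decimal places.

Mean ȳ = (-4.7 + 10.7 − 6.9 + 14.5 − 8.8 + 0.6)/6 = 0.9000
Numerator Σ_{t=1}^{5}(y_t−ȳ)(y_{t+1}−ȳ) = -366.4100
Denominator Σ(y_t−ȳ)² = 467.3800
r_1 = -366.4100 / 467.3800 = -0.784

-0.784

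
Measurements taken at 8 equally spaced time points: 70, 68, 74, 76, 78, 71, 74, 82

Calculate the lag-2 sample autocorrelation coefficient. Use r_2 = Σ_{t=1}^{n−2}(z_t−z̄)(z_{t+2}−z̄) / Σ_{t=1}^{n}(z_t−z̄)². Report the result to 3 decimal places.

Mean z̄ = (70 + 68 + 74 + 76 + 78 + 71 + 74 + 82)/8 = 74.1250
Deviations from mean: -4.1250, -6.1250, -0.1250, 1.8750, 3.8750, -3.1250, -0.1250, 7.8750
Σ(z_t−z̄)(z_{t+2}−z̄) = (0.5156) + (-11.4844) + (-0.4844) + (-5.8594) + (-0.4844) + (-24.6094) = -42.4063
Denominator Σ(z_t−z̄)² = 144.8750
r_2 = -42.4063 / 144.8750 = -0.293

-0.293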